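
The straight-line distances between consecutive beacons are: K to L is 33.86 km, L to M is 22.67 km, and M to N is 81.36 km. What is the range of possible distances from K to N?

The maximum is all hops collinear in one direction: 33.86 + 22.67 + 81.36 = 137.89.
The longest hop is 81.36; the others sum to 56.53. Folding the others back against it leaves at least 81.36 − 56.53 = 24.83.

24.83 ≤ KN ≤ 137.89 km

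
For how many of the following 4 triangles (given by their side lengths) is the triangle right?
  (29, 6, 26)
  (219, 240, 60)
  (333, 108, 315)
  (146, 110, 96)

(29,6,26): 6²+26² = 712 < 841 = 29² → obtuse
(219,240,60): 60²+219² = 51561 < 57600 = 240² → obtuse
(333,108,315): 108²+315² = 110889 = 333² → right
(146,110,96): 96²+110² = 21316 = 146² → right
2 of the 4 are right.

2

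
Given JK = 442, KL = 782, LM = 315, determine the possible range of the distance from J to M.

The maximum is all hops collinear in one direction: 442 + 782 + 315 = 1539.
The longest hop is 782; the others sum to 757. Folding the others back against it leaves at least 782 − 757 = 25.

25 ≤ JM ≤ 1539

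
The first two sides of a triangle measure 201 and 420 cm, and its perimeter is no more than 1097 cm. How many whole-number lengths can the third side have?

Triangle inequality: 219 < x < 621. Perimeter ≤ 1097 gives x ≤ 1097 − 201 − 420 = 476.
So 219 < x ≤ 476; integers 220 through 476: 257 values.

257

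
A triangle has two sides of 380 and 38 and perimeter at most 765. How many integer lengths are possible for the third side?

5

Triangle inequality: 342 < x < 418. Perimeter ≤ 765 gives x ≤ 765 − 380 − 38 = 347.
So 342 < x ≤ 347; integers 343 through 347: 5 values.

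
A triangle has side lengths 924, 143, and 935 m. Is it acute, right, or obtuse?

right

Compare the square of the longest side to the sum of squares of the other two: 143² + 924² = 874225 = 935².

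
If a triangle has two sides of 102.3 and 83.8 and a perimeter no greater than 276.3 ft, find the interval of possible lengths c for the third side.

18.5 < c ≤ 90.2

Triangle inequality alone gives 18.5 < c < 186.1.
The perimeter condition gives c ≤ 276.3 − 102.3 − 83.8 = 90.2.
Intersecting the two: 18.5 < c ≤ 90.2.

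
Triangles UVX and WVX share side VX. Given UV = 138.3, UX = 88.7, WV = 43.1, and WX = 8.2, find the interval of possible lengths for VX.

From triangle UVX: |138.3 − 88.7| < VX < 138.3 + 88.7, i.e. 49.6 < VX < 227.0.
From triangle WVX: 34.9 < VX < 51.3.
Both must hold, so VX lies in the intersection.

49.6 < VX < 51.3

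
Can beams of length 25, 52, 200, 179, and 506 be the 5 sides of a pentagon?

For a pentagon, each side must be shorter than the sum of the others.
Here the longest side is 506, but the remaining 4 sides sum to only 456.

No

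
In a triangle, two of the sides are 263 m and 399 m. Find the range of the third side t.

136 < t < 662 (m)

By the triangle inequality, t must be less than 263 + 399 = 662 and greater than |263 − 399| = 136.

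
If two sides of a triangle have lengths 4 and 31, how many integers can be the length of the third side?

7

The third side lies in the open interval (27, 35).
Integers from 28 to 34 inclusive: 34 − 28 + 1 = 7.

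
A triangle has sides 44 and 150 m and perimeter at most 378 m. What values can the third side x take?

106 < x ≤ 184

Triangle inequality alone gives 106 < x < 194.
The perimeter condition gives x ≤ 378 − 44 − 150 = 184.
Intersecting the two: 106 < x ≤ 184.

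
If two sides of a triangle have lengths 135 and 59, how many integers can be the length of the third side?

The third side lies in the open interval (76, 194).
Integers from 77 to 193 inclusive: 193 − 77 + 1 = 117.

117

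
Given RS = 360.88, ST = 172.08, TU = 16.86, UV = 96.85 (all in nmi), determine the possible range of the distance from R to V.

75.09 ≤ RV ≤ 646.67 nmi

The maximum is all hops collinear in one direction: 360.88 + 172.08 + 16.86 + 96.85 = 646.67.
The longest hop is 360.88; the others sum to 285.79. Folding the others back against it leaves at least 360.88 − 285.79 = 75.09.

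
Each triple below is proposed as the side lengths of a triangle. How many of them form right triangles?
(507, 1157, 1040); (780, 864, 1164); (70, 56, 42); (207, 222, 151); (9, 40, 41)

4

(507,1157,1040): 507²+1040² = 1338649 = 1157² → right
(780,864,1164): 780²+864² = 1354896 = 1164² → right
(70,56,42): 42²+56² = 4900 = 70² → right
(207,222,151): 151²+207² = 65650 > 49284 = 222² → acute
(9,40,41): 9²+40² = 1681 = 41² → right
4 of the 5 are right.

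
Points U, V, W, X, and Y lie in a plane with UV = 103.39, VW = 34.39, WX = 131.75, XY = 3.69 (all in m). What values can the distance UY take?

The maximum is all hops collinear in one direction: 103.39 + 34.39 + 131.75 + 3.69 = 273.22.
The longest hop is 131.75; the others sum to 141.47. Since 131.75 ≤ 141.47, the path can fold back on itself completely, so the minimum distance is 0.

0 ≤ UY ≤ 273.22 m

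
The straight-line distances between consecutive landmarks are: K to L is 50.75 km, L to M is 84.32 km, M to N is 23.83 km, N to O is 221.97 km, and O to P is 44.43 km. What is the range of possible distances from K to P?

18.64 ≤ KP ≤ 425.30 km

The maximum is all hops collinear in one direction: 50.75 + 84.32 + 23.83 + 221.97 + 44.43 = 425.30.
The longest hop is 221.97; the others sum to 203.33. Folding the others back against it leaves at least 221.97 − 203.33 = 18.64.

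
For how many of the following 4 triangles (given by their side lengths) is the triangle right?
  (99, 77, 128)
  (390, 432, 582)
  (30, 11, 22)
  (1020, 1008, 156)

(99,77,128): 77²+99² = 15730 < 16384 = 128² → obtuse
(390,432,582): 390²+432² = 338724 = 582² → right
(30,11,22): 11²+22² = 605 < 900 = 30² → obtuse
(1020,1008,156): 156²+1008² = 1040400 = 1020² → right
2 of the 4 are right.

2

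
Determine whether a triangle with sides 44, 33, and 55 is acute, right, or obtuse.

Compare the square of the longest side to the sum of squares of the other two: 33² + 44² = 3025 = 55².

right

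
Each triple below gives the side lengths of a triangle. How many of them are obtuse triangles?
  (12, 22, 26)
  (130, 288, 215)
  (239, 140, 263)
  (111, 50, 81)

3

(12,22,26): 12²+22² = 628 < 676 = 26² → obtuse
(130,288,215): 130²+215² = 63125 < 82944 = 288² → obtuse
(239,140,263): 140²+239² = 76721 > 69169 = 263² → acute
(111,50,81): 50²+81² = 9061 < 12321 = 111² → obtuse
3 of the 4 are obtuse.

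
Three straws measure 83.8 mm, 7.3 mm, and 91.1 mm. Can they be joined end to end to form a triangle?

No

The two shorter sides sum to 91.1, exactly equal to the longest side 91.1.
That gives only a degenerate (flat) triangle — the inequality must be strict.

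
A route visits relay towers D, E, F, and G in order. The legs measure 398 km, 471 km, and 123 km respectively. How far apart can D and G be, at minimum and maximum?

The maximum is all hops collinear in one direction: 398 + 471 + 123 = 992.
The longest hop is 471; the others sum to 521. Since 471 ≤ 521, the path can fold back on itself completely, so the minimum distance is 0.

0 ≤ DG ≤ 992 km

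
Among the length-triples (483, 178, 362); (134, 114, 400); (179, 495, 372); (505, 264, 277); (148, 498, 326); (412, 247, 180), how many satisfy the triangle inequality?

4

(178,362,483): 178+362 > 483 → valid
(114,134,400): 114+134 ≤ 400 → not valid
(179,372,495): 179+372 > 495 → valid
(264,277,505): 264+277 > 505 → valid
(148,326,498): 148+326 ≤ 498 → not valid
(180,247,412): 180+247 > 412 → valid
4 of the 6 triples form a triangle.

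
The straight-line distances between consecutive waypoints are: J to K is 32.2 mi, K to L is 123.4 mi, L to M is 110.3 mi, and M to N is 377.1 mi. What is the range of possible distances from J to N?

111.2 ≤ JN ≤ 643.0 mi

The maximum is all hops collinear in one direction: 32.2 + 123.4 + 110.3 + 377.1 = 643.0.
The longest hop is 377.1; the others sum to 265.9. Folding the others back against it leaves at least 377.1 − 265.9 = 111.2.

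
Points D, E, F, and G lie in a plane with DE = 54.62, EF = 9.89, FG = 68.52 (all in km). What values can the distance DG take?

4.01 ≤ DG ≤ 133.03 km

The maximum is all hops collinear in one direction: 54.62 + 9.89 + 68.52 = 133.03.
The longest hop is 68.52; the others sum to 64.51. Folding the others back against it leaves at least 68.52 − 64.51 = 4.01.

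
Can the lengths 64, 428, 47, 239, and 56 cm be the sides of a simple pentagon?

No

For a pentagon, each side must be shorter than the sum of the others.
Here the longest side is 428, but the remaining 4 sides sum to only 406.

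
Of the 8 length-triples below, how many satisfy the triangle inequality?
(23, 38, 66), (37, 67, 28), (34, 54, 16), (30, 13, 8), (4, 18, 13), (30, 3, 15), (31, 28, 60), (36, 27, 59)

1

(23,38,66): 23+38 ≤ 66 → not valid
(28,37,67): 28+37 ≤ 67 → not valid
(16,34,54): 16+34 ≤ 54 → not valid
(8,13,30): 8+13 ≤ 30 → not valid
(4,13,18): 4+13 ≤ 18 → not valid
(3,15,30): 3+15 ≤ 30 → not valid
(28,31,60): 28+31 ≤ 60 → not valid
(27,36,59): 27+36 > 59 → valid
1 of the 8 triples forms a triangle.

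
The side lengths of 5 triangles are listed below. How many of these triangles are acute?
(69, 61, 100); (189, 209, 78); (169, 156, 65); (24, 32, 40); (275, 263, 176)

(69,61,100): 61²+69² = 8482 < 10000 = 100² → obtuse
(189,209,78): 78²+189² = 41805 < 43681 = 209² → obtuse
(169,156,65): 65²+156² = 28561 = 169² → right
(24,32,40): 24²+32² = 1600 = 40² → right
(275,263,176): 176²+263² = 100145 > 75625 = 275² → acute
1 of the 5 is acute.

1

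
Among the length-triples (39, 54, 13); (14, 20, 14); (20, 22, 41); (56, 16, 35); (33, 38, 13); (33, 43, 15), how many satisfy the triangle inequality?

(13,39,54): 13+39 ≤ 54 → not valid
(14,14,20): 14+14 > 20 → valid
(20,22,41): 20+22 > 41 → valid
(16,35,56): 16+35 ≤ 56 → not valid
(13,33,38): 13+33 > 38 → valid
(15,33,43): 15+33 > 43 → valid
4 of the 6 triples form a triangle.

4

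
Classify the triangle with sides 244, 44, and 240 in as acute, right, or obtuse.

right

Compare the square of the longest side to the sum of squares of the other two: 44² + 240² = 59536 = 244².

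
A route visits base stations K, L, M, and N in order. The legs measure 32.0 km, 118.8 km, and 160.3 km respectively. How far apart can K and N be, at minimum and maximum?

The maximum is all hops collinear in one direction: 32.0 + 118.8 + 160.3 = 311.1.
The longest hop is 160.3; the others sum to 150.8. Folding the others back against it leaves at least 160.3 − 150.8 = 9.5.

9.5 ≤ KN ≤ 311.1 km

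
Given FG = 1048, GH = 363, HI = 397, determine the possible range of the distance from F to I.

The maximum is all hops collinear in one direction: 1048 + 363 + 397 = 1808.
The longest hop is 1048; the others sum to 760. Folding the others back against it leaves at least 1048 − 760 = 288.

288 ≤ FI ≤ 1808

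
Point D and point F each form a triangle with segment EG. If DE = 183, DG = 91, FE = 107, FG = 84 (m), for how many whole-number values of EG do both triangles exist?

From triangle DEG: 92 < EG < 274.
From triangle FEG: 23 < EG < 191.
Intersection: 92 < EG < 191, so integers 93 through 190: 98 values.

98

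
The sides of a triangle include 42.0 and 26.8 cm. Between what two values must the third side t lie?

By the triangle inequality, t must be less than 42.0 + 26.8 = 68.8 and greater than |42.0 − 26.8| = 15.2.

15.2 < t < 68.8 (cm)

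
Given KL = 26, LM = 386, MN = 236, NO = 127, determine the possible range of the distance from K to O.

The maximum is all hops collinear in one direction: 26 + 386 + 236 + 127 = 775.
The longest hop is 386; the others sum to 389. Since 386 ≤ 389, the path can fold back on itself completely, so the minimum distance is 0.

0 ≤ KO ≤ 775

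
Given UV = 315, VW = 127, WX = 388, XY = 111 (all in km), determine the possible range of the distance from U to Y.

The maximum is all hops collinear in one direction: 315 + 127 + 388 + 111 = 941.
The longest hop is 388; the others sum to 553. Since 388 ≤ 553, the path can fold back on itself completely, so the minimum distance is 0.

0 ≤ UY ≤ 941 km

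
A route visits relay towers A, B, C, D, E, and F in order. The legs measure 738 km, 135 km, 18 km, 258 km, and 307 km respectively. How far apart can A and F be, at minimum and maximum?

20 ≤ AF ≤ 1456 km

The maximum is all hops collinear in one direction: 738 + 135 + 18 + 258 + 307 = 1456.
The longest hop is 738; the others sum to 718. Folding the others back against it leaves at least 738 − 718 = 20.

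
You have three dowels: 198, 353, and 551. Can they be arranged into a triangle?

The two shorter sides sum to 551, exactly equal to the longest side 551.
That gives only a degenerate (flat) triangle — the inequality must be strict.

No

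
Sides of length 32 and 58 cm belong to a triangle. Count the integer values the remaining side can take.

63

The third side lies in the open interval (26, 90).
Integers from 27 to 89 inclusive: 89 − 27 + 1 = 63.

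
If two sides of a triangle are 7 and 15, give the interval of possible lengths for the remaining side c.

8 < c < 22

By the triangle inequality, c must be less than 7 + 15 = 22 and greater than |7 − 15| = 8.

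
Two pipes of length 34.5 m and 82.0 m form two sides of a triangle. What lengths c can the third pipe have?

47.5 < c < 116.5

By the triangle inequality, c must be less than 34.5 + 82.0 = 116.5 and greater than |34.5 − 82.0| = 47.5.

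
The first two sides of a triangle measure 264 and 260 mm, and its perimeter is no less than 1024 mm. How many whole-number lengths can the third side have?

Triangle inequality: 4 < x < 524. Perimeter ≥ 1024 gives x ≥ 1024 − 264 − 260 = 500.
So 500 ≤ x < 524; integers 500 through 523: 24 values.

24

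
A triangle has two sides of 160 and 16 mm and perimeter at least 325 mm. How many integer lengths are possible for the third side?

27

Triangle inequality: 144 < x < 176. Perimeter ≥ 325 gives x ≥ 325 − 160 − 16 = 149.
So 149 ≤ x < 176; integers 149 through 175: 27 values.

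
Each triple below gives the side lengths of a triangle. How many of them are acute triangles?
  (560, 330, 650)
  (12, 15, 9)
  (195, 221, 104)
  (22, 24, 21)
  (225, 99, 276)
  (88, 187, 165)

(560,330,650): 330²+560² = 422500 = 650² → right
(12,15,9): 9²+12² = 225 = 15² → right
(195,221,104): 104²+195² = 48841 = 221² → right
(22,24,21): 21²+22² = 925 > 576 = 24² → acute
(225,99,276): 99²+225² = 60426 < 76176 = 276² → obtuse
(88,187,165): 88²+165² = 34969 = 187² → right
1 of the 6 is acute.

1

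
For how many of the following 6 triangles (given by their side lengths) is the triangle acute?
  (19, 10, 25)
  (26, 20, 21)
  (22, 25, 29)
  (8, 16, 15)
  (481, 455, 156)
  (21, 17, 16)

4

(19,10,25): 10²+19² = 461 < 625 = 25² → obtuse
(26,20,21): 20²+21² = 841 > 676 = 26² → acute
(22,25,29): 22²+25² = 1109 > 841 = 29² → acute
(8,16,15): 8²+15² = 289 > 256 = 16² → acute
(481,455,156): 156²+455² = 231361 = 481² → right
(21,17,16): 16²+17² = 545 > 441 = 21² → acute
4 of the 6 are acute.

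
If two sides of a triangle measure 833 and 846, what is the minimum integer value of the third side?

14

The third side must be strictly greater than |833 − 846| = 13.
The smallest integer above 13 is 14.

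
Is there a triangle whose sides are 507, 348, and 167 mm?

Yes

The longest side is 507, and the other two sum to 515.
Since 515 > 507, the triangle inequality holds.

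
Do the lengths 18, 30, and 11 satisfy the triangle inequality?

No

The longest side is 30, but the other two sum to only 29.
29 < 30, so the triangle inequality fails.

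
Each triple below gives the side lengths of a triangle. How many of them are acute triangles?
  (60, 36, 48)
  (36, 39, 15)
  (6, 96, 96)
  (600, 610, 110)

1

(60,36,48): 36²+48² = 3600 = 60² → right
(36,39,15): 15²+36² = 1521 = 39² → right
(6,96,96): 6²+96² = 9252 > 9216 = 96² → acute
(600,610,110): 110²+600² = 372100 = 610² → right
1 of the 4 is acute.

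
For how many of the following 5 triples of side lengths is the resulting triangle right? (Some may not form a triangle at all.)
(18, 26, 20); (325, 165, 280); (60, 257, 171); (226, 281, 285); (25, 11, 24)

(18,26,20): 18²+20² = 724 > 676 = 26² → acute
(325,165,280): 165²+280² = 105625 = 325² → right
(60,257,171): 60+171 ≤ 257, not a triangle
(226,281,285): 226²+281² = 130037 > 81225 = 285² → acute
(25,11,24): 11²+24² = 697 > 625 = 25² → acute
1 of the 5 is right.

1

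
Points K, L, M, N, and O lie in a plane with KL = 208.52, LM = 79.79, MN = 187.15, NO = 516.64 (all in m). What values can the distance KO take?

The maximum is all hops collinear in one direction: 208.52 + 79.79 + 187.15 + 516.64 = 992.10.
The longest hop is 516.64; the others sum to 475.46. Folding the others back against it leaves at least 516.64 − 475.46 = 41.18.

41.18 ≤ KO ≤ 992.10 m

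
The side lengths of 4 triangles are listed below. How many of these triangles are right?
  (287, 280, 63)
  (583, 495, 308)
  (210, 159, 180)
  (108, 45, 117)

(287,280,63): 63²+280² = 82369 = 287² → right
(583,495,308): 308²+495² = 339889 = 583² → right
(210,159,180): 159²+180² = 57681 > 44100 = 210² → acute
(108,45,117): 45²+108² = 13689 = 117² → right
3 of the 4 are right.

3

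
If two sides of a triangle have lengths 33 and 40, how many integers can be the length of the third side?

The third side lies in the open interval (7, 73).
Integers from 8 to 72 inclusive: 72 − 8 + 1 = 65.

65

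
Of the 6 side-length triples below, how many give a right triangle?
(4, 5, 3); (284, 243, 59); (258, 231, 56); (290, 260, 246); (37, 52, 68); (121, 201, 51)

(4,5,3): 3²+4² = 25 = 5² → right
(284,243,59): 59²+243² = 62530 < 80656 = 284² → obtuse
(258,231,56): 56²+231² = 56497 < 66564 = 258² → obtuse
(290,260,246): 246²+260² = 128116 > 84100 = 290² → acute
(37,52,68): 37²+52² = 4073 < 4624 = 68² → obtuse
(121,201,51): 51+121 ≤ 201, not a triangle
1 of the 6 is right.

1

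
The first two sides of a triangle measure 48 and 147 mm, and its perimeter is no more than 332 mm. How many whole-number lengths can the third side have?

38

Triangle inequality: 99 < x < 195. Perimeter ≤ 332 gives x ≤ 332 − 48 − 147 = 137.
So 99 < x ≤ 137; integers 100 through 137: 38 values.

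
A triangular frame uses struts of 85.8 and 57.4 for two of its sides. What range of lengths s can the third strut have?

By the triangle inequality, s must be less than 85.8 + 57.4 = 143.2 and greater than |85.8 − 57.4| = 28.4.

28.4 < s < 143.2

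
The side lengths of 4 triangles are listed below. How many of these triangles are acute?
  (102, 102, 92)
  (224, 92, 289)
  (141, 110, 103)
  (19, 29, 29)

(102,102,92): 92²+102² = 18868 > 10404 = 102² → acute
(224,92,289): 92²+224² = 58640 < 83521 = 289² → obtuse
(141,110,103): 103²+110² = 22709 > 19881 = 141² → acute
(19,29,29): 19²+29² = 1202 > 841 = 29² → acute
3 of the 4 are acute.

3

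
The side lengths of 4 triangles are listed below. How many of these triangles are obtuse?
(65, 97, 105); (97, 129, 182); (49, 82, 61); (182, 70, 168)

2

(65,97,105): 65²+97² = 13634 > 11025 = 105² → acute
(97,129,182): 97²+129² = 26050 < 33124 = 182² → obtuse
(49,82,61): 49²+61² = 6122 < 6724 = 82² → obtuse
(182,70,168): 70²+168² = 33124 = 182² → right
2 of the 4 are obtuse.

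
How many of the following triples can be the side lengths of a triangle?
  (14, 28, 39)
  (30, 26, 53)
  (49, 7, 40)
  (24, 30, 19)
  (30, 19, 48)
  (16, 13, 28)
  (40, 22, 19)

(14,28,39): 14+28 > 39 → valid
(26,30,53): 26+30 > 53 → valid
(7,40,49): 7+40 ≤ 49 → not valid
(19,24,30): 19+24 > 30 → valid
(19,30,48): 19+30 > 48 → valid
(13,16,28): 13+16 > 28 → valid
(19,22,40): 19+22 > 40 → valid
6 of the 7 triples form a triangle.

6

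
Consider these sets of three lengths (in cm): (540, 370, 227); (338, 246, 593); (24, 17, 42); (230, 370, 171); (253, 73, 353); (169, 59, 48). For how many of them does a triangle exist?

(227,370,540): 227+370 > 540 → valid
(246,338,593): 246+338 ≤ 593 → not valid
(17,24,42): 17+24 ≤ 42 → not valid
(171,230,370): 171+230 > 370 → valid
(73,253,353): 73+253 ≤ 353 → not valid
(48,59,169): 48+59 ≤ 169 → not valid
2 of the 6 triples form a triangle.

2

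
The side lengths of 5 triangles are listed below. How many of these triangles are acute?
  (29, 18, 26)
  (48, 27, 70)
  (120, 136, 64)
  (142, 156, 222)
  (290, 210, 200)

1

(29,18,26): 18²+26² = 1000 > 841 = 29² → acute
(48,27,70): 27²+48² = 3033 < 4900 = 70² → obtuse
(120,136,64): 64²+120² = 18496 = 136² → right
(142,156,222): 142²+156² = 44500 < 49284 = 222² → obtuse
(290,210,200): 200²+210² = 84100 = 290² → right
1 of the 5 is acute.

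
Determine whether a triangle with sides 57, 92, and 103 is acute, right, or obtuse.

Compare the square of the longest side to the sum of squares of the other two: 57² + 92² = 11713 > 10609 = 103².

acute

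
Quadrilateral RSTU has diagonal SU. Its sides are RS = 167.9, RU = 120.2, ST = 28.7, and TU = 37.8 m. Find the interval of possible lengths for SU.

From triangle RSU: |167.9 − 120.2| < SU < 167.9 + 120.2, i.e. 47.7 < SU < 288.1.
From triangle TSU: 9.1 < SU < 66.5.
Both must hold, so SU lies in the intersection.

47.7 < SU < 66.5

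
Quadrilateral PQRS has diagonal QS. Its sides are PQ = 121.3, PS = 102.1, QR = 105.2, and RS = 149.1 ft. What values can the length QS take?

From triangle PQS: |121.3 − 102.1| < QS < 121.3 + 102.1, i.e. 19.2 < QS < 223.4.
From triangle RQS: 43.9 < QS < 254.3.
Both must hold, so QS lies in the intersection.

43.9 < QS < 223.4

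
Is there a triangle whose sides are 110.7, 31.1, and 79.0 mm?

The longest side is 110.7, but the other two sum to only 110.1.
110.1 < 110.7, so the triangle inequality fails.

No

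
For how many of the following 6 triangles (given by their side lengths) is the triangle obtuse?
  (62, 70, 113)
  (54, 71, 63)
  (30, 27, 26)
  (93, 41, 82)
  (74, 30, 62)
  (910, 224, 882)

(62,70,113): 62²+70² = 8744 < 12769 = 113² → obtuse
(54,71,63): 54²+63² = 6885 > 5041 = 71² → acute
(30,27,26): 26²+27² = 1405 > 900 = 30² → acute
(93,41,82): 41²+82² = 8405 < 8649 = 93² → obtuse
(74,30,62): 30²+62² = 4744 < 5476 = 74² → obtuse
(910,224,882): 224²+882² = 828100 = 910² → right
3 of the 6 are obtuse.

3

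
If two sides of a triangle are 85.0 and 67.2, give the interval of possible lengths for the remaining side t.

By the triangle inequality, t must be less than 85.0 + 67.2 = 152.2 and greater than |85.0 − 67.2| = 17.8.

17.8 < t < 152.2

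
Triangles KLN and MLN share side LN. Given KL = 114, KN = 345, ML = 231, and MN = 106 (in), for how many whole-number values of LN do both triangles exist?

From triangle KLN: 231 < LN < 459.
From triangle MLN: 125 < LN < 337.
Intersection: 231 < LN < 337, so integers 232 through 336: 105 values.

105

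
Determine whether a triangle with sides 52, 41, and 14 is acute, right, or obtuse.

obtuse

Compare the square of the longest side to the sum of squares of the other two: 14² + 41² = 1877 < 2704 = 52².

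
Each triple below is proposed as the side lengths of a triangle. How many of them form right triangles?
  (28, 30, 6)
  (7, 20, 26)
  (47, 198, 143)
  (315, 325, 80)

1

(28,30,6): 6²+28² = 820 < 900 = 30² → obtuse
(7,20,26): 7²+20² = 449 < 676 = 26² → obtuse
(47,198,143): 47+143 ≤ 198, not a triangle
(315,325,80): 80²+315² = 105625 = 325² → right
1 of the 4 is right.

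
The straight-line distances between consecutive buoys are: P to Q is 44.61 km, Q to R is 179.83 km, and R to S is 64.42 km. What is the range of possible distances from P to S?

70.80 ≤ PS ≤ 288.86 km

The maximum is all hops collinear in one direction: 44.61 + 179.83 + 64.42 = 288.86.
The longest hop is 179.83; the others sum to 109.03. Folding the others back against it leaves at least 179.83 − 109.03 = 70.80.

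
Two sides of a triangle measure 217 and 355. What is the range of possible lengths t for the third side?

138 < t < 572

By the triangle inequality, t must be less than 217 + 355 = 572 and greater than |217 − 355| = 138.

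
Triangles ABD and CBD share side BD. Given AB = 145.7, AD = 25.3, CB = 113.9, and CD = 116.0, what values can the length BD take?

120.4 < BD < 171.0

From triangle ABD: |145.7 − 25.3| < BD < 145.7 + 25.3, i.e. 120.4 < BD < 171.0.
From triangle CBD: 2.1 < BD < 229.9.
Both must hold, so BD lies in the intersection.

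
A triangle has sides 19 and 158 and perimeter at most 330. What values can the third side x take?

Triangle inequality alone gives 139 < x < 177.
The perimeter condition gives x ≤ 330 − 19 − 158 = 153.
Intersecting the two: 139 < x ≤ 153.

139 < x ≤ 153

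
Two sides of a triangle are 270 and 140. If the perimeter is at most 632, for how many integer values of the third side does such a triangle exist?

92

Triangle inequality: 130 < x < 410. Perimeter ≤ 632 gives x ≤ 632 − 270 − 140 = 222.
So 130 < x ≤ 222; integers 131 through 222: 92 values.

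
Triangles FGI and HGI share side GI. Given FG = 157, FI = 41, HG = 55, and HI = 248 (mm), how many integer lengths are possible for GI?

From triangle FGI: 116 < GI < 198.
From triangle HGI: 193 < GI < 303.
Intersection: 193 < GI < 198, so integers 194 through 197: 4 values.

4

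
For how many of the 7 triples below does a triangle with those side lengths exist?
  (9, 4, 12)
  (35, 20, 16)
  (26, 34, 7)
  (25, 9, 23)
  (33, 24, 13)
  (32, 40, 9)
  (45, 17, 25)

5

(4,9,12): 4+9 > 12 → valid
(16,20,35): 16+20 > 35 → valid
(7,26,34): 7+26 ≤ 34 → not valid
(9,23,25): 9+23 > 25 → valid
(13,24,33): 13+24 > 33 → valid
(9,32,40): 9+32 > 40 → valid
(17,25,45): 17+25 ≤ 45 → not valid
5 of the 7 triples form a triangle.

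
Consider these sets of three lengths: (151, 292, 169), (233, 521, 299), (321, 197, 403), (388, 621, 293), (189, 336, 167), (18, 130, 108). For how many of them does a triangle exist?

5

(151,169,292): 151+169 > 292 → valid
(233,299,521): 233+299 > 521 → valid
(197,321,403): 197+321 > 403 → valid
(293,388,621): 293+388 > 621 → valid
(167,189,336): 167+189 > 336 → valid
(18,108,130): 18+108 ≤ 130 → not valid
5 of the 6 triples form a triangle.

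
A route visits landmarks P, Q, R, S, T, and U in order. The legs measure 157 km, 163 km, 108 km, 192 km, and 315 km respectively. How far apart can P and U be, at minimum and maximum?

0 ≤ PU ≤ 935 km

The maximum is all hops collinear in one direction: 157 + 163 + 108 + 192 + 315 = 935.
The longest hop is 315; the others sum to 620. Since 315 ≤ 620, the path can fold back on itself completely, so the minimum distance is 0.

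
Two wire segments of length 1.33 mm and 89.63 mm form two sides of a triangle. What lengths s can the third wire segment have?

88.30 < s < 90.96

By the triangle inequality, s must be less than 1.33 + 89.63 = 90.96 and greater than |1.33 − 89.63| = 88.30.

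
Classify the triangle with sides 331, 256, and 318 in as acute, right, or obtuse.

acute

Compare the square of the longest side to the sum of squares of the other two: 256² + 318² = 166660 > 109561 = 331².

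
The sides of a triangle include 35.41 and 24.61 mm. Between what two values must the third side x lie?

By the triangle inequality, x must be less than 35.41 + 24.61 = 60.02 and greater than |35.41 − 24.61| = 10.80.

10.80 < x < 60.02 (mm)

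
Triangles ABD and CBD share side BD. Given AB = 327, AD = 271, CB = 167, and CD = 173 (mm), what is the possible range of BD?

56 < BD < 340

From triangle ABD: |327 − 271| < BD < 327 + 271, i.e. 56 < BD < 598.
From triangle CBD: 6 < BD < 340.
Both must hold, so BD lies in the intersection.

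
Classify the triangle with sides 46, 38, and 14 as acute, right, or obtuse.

obtuse

Compare the square of the longest side to the sum of squares of the other two: 14² + 38² = 1640 < 2116 = 46².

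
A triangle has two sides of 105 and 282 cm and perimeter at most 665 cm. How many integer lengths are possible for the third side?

101

Triangle inequality: 177 < x < 387. Perimeter ≤ 665 gives x ≤ 665 − 105 − 282 = 278.
So 177 < x ≤ 278; integers 178 through 278: 101 values.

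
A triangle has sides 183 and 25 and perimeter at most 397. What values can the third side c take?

158 < c ≤ 189

Triangle inequality alone gives 158 < c < 208.
The perimeter condition gives c ≤ 397 − 183 − 25 = 189.
Intersecting the two: 158 < c ≤ 189.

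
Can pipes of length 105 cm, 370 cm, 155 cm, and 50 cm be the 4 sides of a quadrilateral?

No

For a quadrilateral, each side must be shorter than the sum of the others.
Here the longest side is 370, but the remaining 3 sides sum to only 310.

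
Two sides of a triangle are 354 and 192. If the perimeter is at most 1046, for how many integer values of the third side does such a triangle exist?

Triangle inequality: 162 < x < 546. Perimeter ≤ 1046 gives x ≤ 1046 − 354 − 192 = 500.
So 162 < x ≤ 500; integers 163 through 500: 338 values.

338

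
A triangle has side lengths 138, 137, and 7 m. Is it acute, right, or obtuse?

obtuse

Compare the square of the longest side to the sum of squares of the other two: 7² + 137² = 18818 < 19044 = 138².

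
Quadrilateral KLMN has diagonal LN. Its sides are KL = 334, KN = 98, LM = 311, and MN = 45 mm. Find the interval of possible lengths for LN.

266 < LN < 356

From triangle KLN: |334 − 98| < LN < 334 + 98, i.e. 236 < LN < 432.
From triangle MLN: 266 < LN < 356.
Both must hold, so LN lies in the intersection.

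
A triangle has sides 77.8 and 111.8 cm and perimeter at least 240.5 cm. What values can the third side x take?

Triangle inequality alone gives 34.0 < x < 189.6.
The perimeter condition gives x ≥ 240.5 − 77.8 − 111.8 = 50.9.
Intersecting the two: 50.9 ≤ x < 189.6.

50.9 ≤ x < 189.6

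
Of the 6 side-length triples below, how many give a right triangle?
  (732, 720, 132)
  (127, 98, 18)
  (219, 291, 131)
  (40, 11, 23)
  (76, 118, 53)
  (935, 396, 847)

2

(732,720,132): 132²+720² = 535824 = 732² → right
(127,98,18): 18+98 ≤ 127, not a triangle
(219,291,131): 131²+219² = 65122 < 84681 = 291² → obtuse
(40,11,23): 11+23 ≤ 40, not a triangle
(76,118,53): 53²+76² = 8585 < 13924 = 118² → obtuse
(935,396,847): 396²+847² = 874225 = 935² → right
2 of the 6 are right.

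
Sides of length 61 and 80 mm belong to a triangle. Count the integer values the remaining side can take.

121

The third side lies in the open interval (19, 141).
Integers from 20 to 140 inclusive: 140 − 20 + 1 = 121.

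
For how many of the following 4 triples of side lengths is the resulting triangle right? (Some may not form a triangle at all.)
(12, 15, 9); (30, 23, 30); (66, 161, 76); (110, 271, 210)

(12,15,9): 9²+12² = 225 = 15² → right
(30,23,30): 23²+30² = 1429 > 900 = 30² → acute
(66,161,76): 66+76 ≤ 161, not a triangle
(110,271,210): 110²+210² = 56200 < 73441 = 271² → obtuse
1 of the 4 is right.

1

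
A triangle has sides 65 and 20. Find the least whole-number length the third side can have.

The third side must be strictly greater than |65 − 20| = 45.
The smallest integer above 45 is 46.

46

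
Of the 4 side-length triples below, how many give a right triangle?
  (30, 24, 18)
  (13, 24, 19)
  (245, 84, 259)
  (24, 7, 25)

(30,24,18): 18²+24² = 900 = 30² → right
(13,24,19): 13²+19² = 530 < 576 = 24² → obtuse
(245,84,259): 84²+245² = 67081 = 259² → right
(24,7,25): 7²+24² = 625 = 25² → right
3 of the 4 are right.

3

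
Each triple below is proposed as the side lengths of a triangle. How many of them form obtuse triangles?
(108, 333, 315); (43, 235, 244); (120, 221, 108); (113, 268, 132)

2

(108,333,315): 108²+315² = 110889 = 333² → right
(43,235,244): 43²+235² = 57074 < 59536 = 244² → obtuse
(120,221,108): 108²+120² = 26064 < 48841 = 221² → obtuse
(113,268,132): 113+132 ≤ 268, not a triangle
2 of the 4 are obtuse.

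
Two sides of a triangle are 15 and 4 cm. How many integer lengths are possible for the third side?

7

The third side lies in the open interval (11, 19).
Integers from 12 to 18 inclusive: 18 − 12 + 1 = 7.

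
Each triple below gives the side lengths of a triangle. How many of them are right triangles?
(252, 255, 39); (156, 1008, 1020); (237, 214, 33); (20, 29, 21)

3

(252,255,39): 39²+252² = 65025 = 255² → right
(156,1008,1020): 156²+1008² = 1040400 = 1020² → right
(237,214,33): 33²+214² = 46885 < 56169 = 237² → obtuse
(20,29,21): 20²+21² = 841 = 29² → right
3 of the 4 are right.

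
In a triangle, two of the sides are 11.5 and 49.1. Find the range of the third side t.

By the triangle inequality, t must be less than 11.5 + 49.1 = 60.6 and greater than |11.5 − 49.1| = 37.6.

37.6 < t < 60.6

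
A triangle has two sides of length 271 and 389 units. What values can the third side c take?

By the triangle inequality, c must be less than 271 + 389 = 660 and greater than |271 − 389| = 118.

118 < c < 660 (units)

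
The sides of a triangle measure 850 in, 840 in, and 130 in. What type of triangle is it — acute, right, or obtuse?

right

Compare the square of the longest side to the sum of squares of the other two: 130² + 840² = 722500 = 850².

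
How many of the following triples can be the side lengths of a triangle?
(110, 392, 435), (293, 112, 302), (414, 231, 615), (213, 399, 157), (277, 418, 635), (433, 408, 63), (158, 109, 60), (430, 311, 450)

7

(110,392,435): 110+392 > 435 → valid
(112,293,302): 112+293 > 302 → valid
(231,414,615): 231+414 > 615 → valid
(157,213,399): 157+213 ≤ 399 → not valid
(277,418,635): 277+418 > 635 → valid
(63,408,433): 63+408 > 433 → valid
(60,109,158): 60+109 > 158 → valid
(311,430,450): 311+430 > 450 → valid
7 of the 8 triples form a triangle.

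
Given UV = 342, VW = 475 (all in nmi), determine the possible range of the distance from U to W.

133 ≤ UW ≤ 817 nmi

By the triangle inequality, |342 − 475| ≤ UW ≤ 342 + 475.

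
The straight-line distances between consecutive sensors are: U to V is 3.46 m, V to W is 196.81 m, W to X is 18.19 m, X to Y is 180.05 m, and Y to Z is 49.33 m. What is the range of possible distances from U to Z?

The maximum is all hops collinear in one direction: 3.46 + 196.81 + 18.19 + 180.05 + 49.33 = 447.84.
The longest hop is 196.81; the others sum to 251.03. Since 196.81 ≤ 251.03, the path can fold back on itself completely, so the minimum distance is 0.

0 ≤ UZ ≤ 447.84 m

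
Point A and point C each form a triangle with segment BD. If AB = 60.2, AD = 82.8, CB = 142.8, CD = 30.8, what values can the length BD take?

From triangle ABD: |60.2 − 82.8| < BD < 60.2 + 82.8, i.e. 22.6 < BD < 143.0.
From triangle CBD: 112.0 < BD < 173.6.
Both must hold, so BD lies in the intersection.

112.0 < BD < 143.0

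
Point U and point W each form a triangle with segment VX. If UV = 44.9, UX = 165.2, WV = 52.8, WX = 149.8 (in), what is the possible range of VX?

120.3 < VX < 202.6

From triangle UVX: |44.9 − 165.2| < VX < 44.9 + 165.2, i.e. 120.3 < VX < 210.1.
From triangle WVX: 97.0 < VX < 202.6.
Both must hold, so VX lies in the intersection.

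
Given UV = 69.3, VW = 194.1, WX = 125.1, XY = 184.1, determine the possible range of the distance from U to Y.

The maximum is all hops collinear in one direction: 69.3 + 194.1 + 125.1 + 184.1 = 572.6.
The longest hop is 194.1; the others sum to 378.5. Since 194.1 ≤ 378.5, the path can fold back on itself completely, so the minimum distance is 0.

0 ≤ UY ≤ 572.6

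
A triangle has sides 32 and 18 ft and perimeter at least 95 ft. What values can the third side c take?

45 ≤ c < 50 ft

Triangle inequality alone gives 14 < c < 50.
The perimeter condition gives c ≥ 95 − 32 − 18 = 45.
Intersecting the two: 45 ≤ c < 50.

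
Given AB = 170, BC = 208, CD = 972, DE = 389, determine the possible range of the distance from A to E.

The maximum is all hops collinear in one direction: 170 + 208 + 972 + 389 = 1739.
The longest hop is 972; the others sum to 767. Folding the others back against it leaves at least 972 − 767 = 205.

205 ≤ AE ≤ 1739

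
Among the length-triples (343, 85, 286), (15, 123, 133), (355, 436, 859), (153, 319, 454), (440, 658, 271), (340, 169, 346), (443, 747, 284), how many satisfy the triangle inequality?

5

(85,286,343): 85+286 > 343 → valid
(15,123,133): 15+123 > 133 → valid
(355,436,859): 355+436 ≤ 859 → not valid
(153,319,454): 153+319 > 454 → valid
(271,440,658): 271+440 > 658 → valid
(169,340,346): 169+340 > 346 → valid
(284,443,747): 284+443 ≤ 747 → not valid
5 of the 7 triples form a triangle.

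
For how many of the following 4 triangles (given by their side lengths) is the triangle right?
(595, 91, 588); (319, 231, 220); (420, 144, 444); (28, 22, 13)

(595,91,588): 91²+588² = 354025 = 595² → right
(319,231,220): 220²+231² = 101761 = 319² → right
(420,144,444): 144²+420² = 197136 = 444² → right
(28,22,13): 13²+22² = 653 < 784 = 28² → obtuse
3 of the 4 are right.

3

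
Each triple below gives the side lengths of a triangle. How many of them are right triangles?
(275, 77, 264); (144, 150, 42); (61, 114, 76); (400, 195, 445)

3

(275,77,264): 77²+264² = 75625 = 275² → right
(144,150,42): 42²+144² = 22500 = 150² → right
(61,114,76): 61²+76² = 9497 < 12996 = 114² → obtuse
(400,195,445): 195²+400² = 198025 = 445² → right
3 of the 4 are right.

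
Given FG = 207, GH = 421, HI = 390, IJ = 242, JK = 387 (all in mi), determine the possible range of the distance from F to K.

0 ≤ FK ≤ 1647 mi

The maximum is all hops collinear in one direction: 207 + 421 + 390 + 242 + 387 = 1647.
The longest hop is 421; the others sum to 1226. Since 421 ≤ 1226, the path can fold back on itself completely, so the minimum distance is 0.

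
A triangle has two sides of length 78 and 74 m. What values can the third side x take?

4 < x < 152 (m)

By the triangle inequality, x must be less than 78 + 74 = 152 and greater than |78 − 74| = 4.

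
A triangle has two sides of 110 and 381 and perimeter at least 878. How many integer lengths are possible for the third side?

104

Triangle inequality: 271 < x < 491. Perimeter ≥ 878 gives x ≥ 878 − 110 − 381 = 387.
So 387 ≤ x < 491; integers 387 through 490: 104 values.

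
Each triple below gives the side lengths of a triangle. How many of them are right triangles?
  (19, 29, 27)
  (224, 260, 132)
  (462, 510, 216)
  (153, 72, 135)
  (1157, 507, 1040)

(19,29,27): 19²+27² = 1090 > 841 = 29² → acute
(224,260,132): 132²+224² = 67600 = 260² → right
(462,510,216): 216²+462² = 260100 = 510² → right
(153,72,135): 72²+135² = 23409 = 153² → right
(1157,507,1040): 507²+1040² = 1338649 = 1157² → right
4 of the 5 are right.

4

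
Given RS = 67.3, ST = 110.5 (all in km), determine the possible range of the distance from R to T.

By the triangle inequality, |67.3 − 110.5| ≤ RT ≤ 67.3 + 110.5.

43.2 ≤ RT ≤ 177.8 km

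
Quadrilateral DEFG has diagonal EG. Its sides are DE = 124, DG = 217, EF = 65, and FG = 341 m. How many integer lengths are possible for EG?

From triangle DEG: 93 < EG < 341.
From triangle FEG: 276 < EG < 406.
Intersection: 276 < EG < 341, so integers 277 through 340: 64 values.

64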